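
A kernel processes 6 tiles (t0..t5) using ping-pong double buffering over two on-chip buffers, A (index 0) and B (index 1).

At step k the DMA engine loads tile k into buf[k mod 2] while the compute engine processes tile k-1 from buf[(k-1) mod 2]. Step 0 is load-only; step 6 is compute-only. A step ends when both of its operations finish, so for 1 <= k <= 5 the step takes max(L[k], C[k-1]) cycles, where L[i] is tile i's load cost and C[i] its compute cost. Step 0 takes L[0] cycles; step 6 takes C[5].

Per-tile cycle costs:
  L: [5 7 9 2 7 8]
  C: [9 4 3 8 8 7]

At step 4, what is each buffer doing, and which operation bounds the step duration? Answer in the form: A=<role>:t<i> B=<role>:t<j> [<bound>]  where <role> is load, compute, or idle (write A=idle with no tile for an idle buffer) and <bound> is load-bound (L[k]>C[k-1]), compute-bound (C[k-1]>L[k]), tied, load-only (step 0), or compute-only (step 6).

step 4: A=load:t4 B=compute:t3 [compute-bound]

  0. 5=5c; end=5; A:t0 B:-
  1. max(7,9)=9c; end=14; A:t0 B:t1
  2. max(9,4)=9c; end=23; A:t2 B:t1
  3. max(2,3)=3c; end=26; A:t2 B:t3
  4. max(7,8)=8c; end=34; A:t4 B:t3
  5. max(8,8)=8c; end=42; A:t4 B:t5
  6. 7=7c; end=49; A:t4 B:t5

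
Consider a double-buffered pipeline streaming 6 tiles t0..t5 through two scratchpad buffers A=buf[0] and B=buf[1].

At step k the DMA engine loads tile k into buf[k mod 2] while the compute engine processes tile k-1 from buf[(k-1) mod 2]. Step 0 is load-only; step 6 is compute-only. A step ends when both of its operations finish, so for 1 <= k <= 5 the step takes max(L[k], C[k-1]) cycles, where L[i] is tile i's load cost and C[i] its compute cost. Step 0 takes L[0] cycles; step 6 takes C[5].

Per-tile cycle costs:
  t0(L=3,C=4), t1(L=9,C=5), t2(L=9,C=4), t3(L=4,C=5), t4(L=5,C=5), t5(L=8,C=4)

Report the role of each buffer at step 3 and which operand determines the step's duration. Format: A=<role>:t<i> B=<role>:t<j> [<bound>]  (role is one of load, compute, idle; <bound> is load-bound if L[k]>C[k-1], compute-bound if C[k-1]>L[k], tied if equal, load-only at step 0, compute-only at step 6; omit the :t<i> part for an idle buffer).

step 3: A=compute:t2 B=load:t3 [tied]

step 0: L[0]=3 → dur=3, Σ=3 | A=load:t0 B=idle [load-only]
step 1: L[1]=9 C[0]=4 → dur=9, Σ=12 | A=compute:t0 B=load:t1 [load-bound]
step 2: L[2]=9 C[1]=5 → dur=9, Σ=21 | A=load:t2 B=compute:t1 [load-bound]
step 3: L[3]=4 C[2]=4 → dur=4, Σ=25 | A=compute:t2 B=load:t3 [tied]
step 4: L[4]=5 C[3]=5 → dur=5, Σ=30 | A=load:t4 B=compute:t3 [tied]
step 5: L[5]=8 C[4]=5 → dur=8, Σ=38 | A=compute:t4 B=load:t5 [load-bound]
step 6: C[5]=4 → dur=4, Σ=42 | A=idle B=compute:t5 [compute-only]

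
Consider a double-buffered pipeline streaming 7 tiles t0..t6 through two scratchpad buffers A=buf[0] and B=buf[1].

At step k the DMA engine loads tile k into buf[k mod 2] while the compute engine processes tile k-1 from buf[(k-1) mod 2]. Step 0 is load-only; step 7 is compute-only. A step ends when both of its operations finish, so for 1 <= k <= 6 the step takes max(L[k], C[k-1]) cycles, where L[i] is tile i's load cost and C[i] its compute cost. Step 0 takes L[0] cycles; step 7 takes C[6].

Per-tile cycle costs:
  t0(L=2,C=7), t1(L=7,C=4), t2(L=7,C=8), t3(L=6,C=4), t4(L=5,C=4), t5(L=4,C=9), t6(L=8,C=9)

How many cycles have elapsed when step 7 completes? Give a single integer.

end_cycle[7] = 51

step 0: L[0]=2 → dur=2, Σ=2 | A=load:t0 B=idle [load-only]
step 1: L[1]=7 C[0]=7 → dur=7, Σ=9 | A=compute:t0 B=load:t1 [tied]
step 2: L[2]=7 C[1]=4 → dur=7, Σ=16 | A=load:t2 B=compute:t1 [load-bound]
step 3: L[3]=6 C[2]=8 → dur=8, Σ=24 | A=compute:t2 B=load:t3 [compute-bound]
step 4: L[4]=5 C[3]=4 → dur=5, Σ=29 | A=load:t4 B=compute:t3 [load-bound]
step 5: L[5]=4 C[4]=4 → dur=4, Σ=33 | A=compute:t4 B=load:t5 [tied]
step 6: L[6]=8 C[5]=9 → dur=9, Σ=42 | A=load:t6 B=compute:t5 [compute-bound]
step 7: C[6]=9 → dur=9, Σ=51 | A=compute:t6 B=idle [compute-only]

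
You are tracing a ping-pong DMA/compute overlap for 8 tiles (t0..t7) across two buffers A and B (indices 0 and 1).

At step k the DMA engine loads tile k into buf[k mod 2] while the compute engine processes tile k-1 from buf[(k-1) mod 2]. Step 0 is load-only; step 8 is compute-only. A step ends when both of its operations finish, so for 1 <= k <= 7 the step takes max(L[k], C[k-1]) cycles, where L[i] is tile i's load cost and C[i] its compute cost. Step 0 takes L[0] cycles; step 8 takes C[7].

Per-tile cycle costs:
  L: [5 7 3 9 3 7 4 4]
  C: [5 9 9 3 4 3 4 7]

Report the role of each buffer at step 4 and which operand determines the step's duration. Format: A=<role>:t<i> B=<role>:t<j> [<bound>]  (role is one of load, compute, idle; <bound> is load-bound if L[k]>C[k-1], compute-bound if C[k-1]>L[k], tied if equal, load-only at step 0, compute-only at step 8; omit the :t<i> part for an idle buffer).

step 4: A=load:t4 B=compute:t3 [tied]

step 0: L[0]=5 → dur=5, Σ=5 | A=load:t0 B=idle [load-only]
step 1: L[1]=7 C[0]=5 → dur=7, Σ=12 | A=compute:t0 B=load:t1 [load-bound]
step 2: L[2]=3 C[1]=9 → dur=9, Σ=21 | A=load:t2 B=compute:t1 [compute-bound]
step 3: L[3]=9 C[2]=9 → dur=9, Σ=30 | A=compute:t2 B=load:t3 [tied]
step 4: L[4]=3 C[3]=3 → dur=3, Σ=33 | A=load:t4 B=compute:t3 [tied]
step 5: L[5]=7 C[4]=4 → dur=7, Σ=40 | A=compute:t4 B=load:t5 [load-bound]
step 6: L[6]=4 C[5]=3 → dur=4, Σ=44 | A=load:t6 B=compute:t5 [load-bound]
step 7: L[7]=4 C[6]=4 → dur=4, Σ=48 | A=compute:t6 B=load:t7 [tied]
step 8: C[7]=7 → dur=7, Σ=55 | A=idle B=compute:t7 [compute-only]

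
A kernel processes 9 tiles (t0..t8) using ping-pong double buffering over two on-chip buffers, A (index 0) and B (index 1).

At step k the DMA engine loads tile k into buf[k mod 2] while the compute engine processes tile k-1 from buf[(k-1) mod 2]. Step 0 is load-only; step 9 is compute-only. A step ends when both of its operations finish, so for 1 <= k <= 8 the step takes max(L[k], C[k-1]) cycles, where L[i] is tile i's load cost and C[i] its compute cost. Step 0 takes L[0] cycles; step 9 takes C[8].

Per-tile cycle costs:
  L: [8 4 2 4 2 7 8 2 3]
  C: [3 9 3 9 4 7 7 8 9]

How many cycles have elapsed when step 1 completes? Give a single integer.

[0] DMA t0→A (8c) ∥ CU idle ⇒ 8c, clock 8
[1] DMA t1→B (4c) ∥ CU A:t0 (3c) ⇒ 4c, clock 12
[2] DMA t2→A (2c) ∥ CU B:t1 (9c) ⇒ 9c, clock 21
[3] DMA t3→B (4c) ∥ CU A:t2 (3c) ⇒ 4c, clock 25
[4] DMA t4→A (2c) ∥ CU B:t3 (9c) ⇒ 9c, clock 34
[5] DMA t5→B (7c) ∥ CU A:t4 (4c) ⇒ 7c, clock 41
[6] DMA t6→A (8c) ∥ CU B:t5 (7c) ⇒ 8c, clock 49
[7] DMA t7→B (2c) ∥ CU A:t6 (7c) ⇒ 7c, clock 56
[8] DMA t8→A (3c) ∥ CU B:t7 (8c) ⇒ 8c, clock 64
[9] DMA idle ∥ CU A:t8 (9c) ⇒ 9c, clock 73

end_cycle[1] = 12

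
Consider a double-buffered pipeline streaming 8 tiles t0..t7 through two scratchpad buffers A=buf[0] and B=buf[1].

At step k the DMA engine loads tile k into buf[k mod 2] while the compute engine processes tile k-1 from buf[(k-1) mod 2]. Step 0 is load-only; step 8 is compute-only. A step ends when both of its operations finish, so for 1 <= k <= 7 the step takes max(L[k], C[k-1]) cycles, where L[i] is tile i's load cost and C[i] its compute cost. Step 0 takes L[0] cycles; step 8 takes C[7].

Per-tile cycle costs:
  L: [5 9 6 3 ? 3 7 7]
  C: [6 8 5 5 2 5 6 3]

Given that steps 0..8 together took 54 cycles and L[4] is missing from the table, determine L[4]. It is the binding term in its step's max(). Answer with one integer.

L[4] = 7

step 0: dur = L[0]=5 = 5
step 1: dur = max(L[1]=9, C[0]=6) = 9
step 2: dur = max(L[2]=6, C[1]=8) = 8
step 3: dur = max(L[3]=3, C[2]=5) = 5
step 4: dur = max(L[4]=?, C[3]=5) = L[4]  (unknown; binding)
step 5: dur = max(L[5]=3, C[4]=2) = 3
step 6: dur = max(L[6]=7, C[5]=5) = 7
step 7: dur = max(L[7]=7, C[6]=6) = 7
step 8: dur = C[7]=3 = 3
sum of known step durations = 47
dur[4] = total - known = 54 - 47 = 7
L[4] is the binding max in step 4, so L[4] = dur[4] = 7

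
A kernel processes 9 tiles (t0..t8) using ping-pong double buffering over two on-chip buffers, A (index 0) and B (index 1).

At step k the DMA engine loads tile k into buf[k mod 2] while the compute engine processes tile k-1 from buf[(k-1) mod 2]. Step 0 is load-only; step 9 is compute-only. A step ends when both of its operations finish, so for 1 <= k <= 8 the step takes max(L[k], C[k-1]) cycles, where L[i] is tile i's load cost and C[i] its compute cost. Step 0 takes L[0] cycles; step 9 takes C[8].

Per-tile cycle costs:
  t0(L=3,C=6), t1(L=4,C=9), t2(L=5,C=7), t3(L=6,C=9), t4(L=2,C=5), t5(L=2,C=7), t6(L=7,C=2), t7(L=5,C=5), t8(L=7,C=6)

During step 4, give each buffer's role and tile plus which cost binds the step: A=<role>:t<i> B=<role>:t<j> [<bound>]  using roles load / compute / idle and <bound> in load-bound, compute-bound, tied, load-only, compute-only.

step 0: L[0]=3 → dur=3, Σ=3 | A=load:t0 B=idle [load-only]
step 1: L[1]=4 C[0]=6 → dur=6, Σ=9 | A=compute:t0 B=load:t1 [compute-bound]
step 2: L[2]=5 C[1]=9 → dur=9, Σ=18 | A=load:t2 B=compute:t1 [compute-bound]
step 3: L[3]=6 C[2]=7 → dur=7, Σ=25 | A=compute:t2 B=load:t3 [compute-bound]
step 4: L[4]=2 C[3]=9 → dur=9, Σ=34 | A=load:t4 B=compute:t3 [compute-bound]
step 5: L[5]=2 C[4]=5 → dur=5, Σ=39 | A=compute:t4 B=load:t5 [compute-bound]
step 6: L[6]=7 C[5]=7 → dur=7, Σ=46 | A=load:t6 B=compute:t5 [tied]
step 7: L[7]=5 C[6]=2 → dur=5, Σ=51 | A=compute:t6 B=load:t7 [load-bound]
step 8: L[8]=7 C[7]=5 → dur=7, Σ=58 | A=load:t8 B=compute:t7 [load-bound]
step 9: C[8]=6 → dur=6, Σ=64 | A=compute:t8 B=idle [compute-only]

step 4: A=load:t4 B=compute:t3 [compute-bound]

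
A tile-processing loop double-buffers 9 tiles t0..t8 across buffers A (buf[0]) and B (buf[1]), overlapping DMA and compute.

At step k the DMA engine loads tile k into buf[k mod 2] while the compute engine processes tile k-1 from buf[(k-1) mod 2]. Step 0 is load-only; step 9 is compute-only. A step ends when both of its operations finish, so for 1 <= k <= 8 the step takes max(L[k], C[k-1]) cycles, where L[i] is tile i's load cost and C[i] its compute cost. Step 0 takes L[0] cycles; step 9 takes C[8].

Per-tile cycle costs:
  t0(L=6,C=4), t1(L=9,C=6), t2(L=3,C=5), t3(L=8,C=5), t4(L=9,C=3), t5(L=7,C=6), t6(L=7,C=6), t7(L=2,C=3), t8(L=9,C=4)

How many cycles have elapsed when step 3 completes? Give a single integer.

end_cycle[3] = 29

step 0: L[0]=6 → dur=6, Σ=6 | A=load:t0 B=idle [load-only]
step 1: L[1]=9 C[0]=4 → dur=9, Σ=15 | A=compute:t0 B=load:t1 [load-bound]
step 2: L[2]=3 C[1]=6 → dur=6, Σ=21 | A=load:t2 B=compute:t1 [compute-bound]
step 3: L[3]=8 C[2]=5 → dur=8, Σ=29 | A=compute:t2 B=load:t3 [load-bound]
step 4: L[4]=9 C[3]=5 → dur=9, Σ=38 | A=load:t4 B=compute:t3 [load-bound]
step 5: L[5]=7 C[4]=3 → dur=7, Σ=45 | A=compute:t4 B=load:t5 [load-bound]
step 6: L[6]=7 C[5]=6 → dur=7, Σ=52 | A=load:t6 B=compute:t5 [load-bound]
step 7: L[7]=2 C[6]=6 → dur=6, Σ=58 | A=compute:t6 B=load:t7 [compute-bound]
step 8: L[8]=9 C[7]=3 → dur=9, Σ=67 | A=load:t8 B=compute:t7 [load-bound]
step 9: C[8]=4 → dur=4, Σ=71 | A=compute:t8 B=idle [compute-only]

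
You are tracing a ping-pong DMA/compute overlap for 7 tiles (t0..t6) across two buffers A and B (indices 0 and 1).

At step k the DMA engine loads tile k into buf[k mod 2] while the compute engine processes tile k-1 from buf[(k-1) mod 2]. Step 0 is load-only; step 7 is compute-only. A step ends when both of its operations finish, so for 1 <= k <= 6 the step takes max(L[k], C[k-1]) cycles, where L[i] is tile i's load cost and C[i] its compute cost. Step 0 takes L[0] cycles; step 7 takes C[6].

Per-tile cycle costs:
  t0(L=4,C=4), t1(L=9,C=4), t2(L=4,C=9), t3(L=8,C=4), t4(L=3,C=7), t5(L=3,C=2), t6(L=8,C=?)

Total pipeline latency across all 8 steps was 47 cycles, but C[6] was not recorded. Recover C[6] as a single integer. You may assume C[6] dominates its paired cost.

C[6] = 2

step 0 → dur = L[0]=4 = 4
step 1 → dur = max(L[1]=9, C[0]=4) = 9
step 2 → dur = max(L[2]=4, C[1]=4) = 4
step 3 → dur = max(L[3]=8, C[2]=9) = 9
step 4 → dur = max(L[4]=3, C[3]=4) = 4
step 5 → dur = max(L[5]=3, C[4]=7) = 7
step 6 → dur = max(L[6]=8, C[5]=2) = 8
step 7 → dur = C[6]=? = C[6]  (unknown; binding)
sum of known step durations = 45
dur[7] = total - known = 47 - 45 = 2
C[6] is the binding max in step 7, so C[6] = dur[7] = 2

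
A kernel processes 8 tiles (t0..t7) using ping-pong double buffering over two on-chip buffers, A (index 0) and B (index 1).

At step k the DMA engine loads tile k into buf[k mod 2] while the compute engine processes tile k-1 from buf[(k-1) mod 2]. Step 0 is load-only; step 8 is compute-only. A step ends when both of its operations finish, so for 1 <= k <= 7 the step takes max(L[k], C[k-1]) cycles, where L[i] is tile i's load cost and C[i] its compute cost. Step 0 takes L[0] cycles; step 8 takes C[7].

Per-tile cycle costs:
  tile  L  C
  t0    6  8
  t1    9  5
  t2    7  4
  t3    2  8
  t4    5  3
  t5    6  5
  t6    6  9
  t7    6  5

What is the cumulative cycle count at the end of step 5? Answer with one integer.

end_cycle[5] = 40

step 0: L[0]=6 → dur=6, Σ=6 | A=load:t0 B=idle [load-only]
step 1: L[1]=9 C[0]=8 → dur=9, Σ=15 | A=compute:t0 B=load:t1 [load-bound]
step 2: L[2]=7 C[1]=5 → dur=7, Σ=22 | A=load:t2 B=compute:t1 [load-bound]
step 3: L[3]=2 C[2]=4 → dur=4, Σ=26 | A=compute:t2 B=load:t3 [compute-bound]
step 4: L[4]=5 C[3]=8 → dur=8, Σ=34 | A=load:t4 B=compute:t3 [compute-bound]
step 5: L[5]=6 C[4]=3 → dur=6, Σ=40 | A=compute:t4 B=load:t5 [load-bound]
step 6: L[6]=6 C[5]=5 → dur=6, Σ=46 | A=load:t6 B=compute:t5 [load-bound]
step 7: L[7]=6 C[6]=9 → dur=9, Σ=55 | A=compute:t6 B=load:t7 [compute-bound]
step 8: C[7]=5 → dur=5, Σ=60 | A=idle B=compute:t7 [compute-only]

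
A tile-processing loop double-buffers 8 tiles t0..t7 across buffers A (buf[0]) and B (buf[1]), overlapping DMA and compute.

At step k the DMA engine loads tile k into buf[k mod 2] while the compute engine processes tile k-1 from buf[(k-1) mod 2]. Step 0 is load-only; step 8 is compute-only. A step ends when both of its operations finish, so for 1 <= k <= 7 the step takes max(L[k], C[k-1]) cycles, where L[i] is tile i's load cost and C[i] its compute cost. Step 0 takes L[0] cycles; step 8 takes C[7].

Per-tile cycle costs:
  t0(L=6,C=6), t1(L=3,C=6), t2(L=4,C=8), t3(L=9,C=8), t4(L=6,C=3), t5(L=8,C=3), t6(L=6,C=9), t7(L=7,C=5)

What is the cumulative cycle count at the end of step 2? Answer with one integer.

  0. 6=6c; end=6; A:t0 B:-
  1. max(3,6)=6c; end=12; A:t0 B:t1
  2. max(4,6)=6c; end=18; A:t2 B:t1
  3. max(9,8)=9c; end=27; A:t2 B:t3
  4. max(6,8)=8c; end=35; A:t4 B:t3
  5. max(8,3)=8c; end=43; A:t4 B:t5
  6. max(6,3)=6c; end=49; A:t6 B:t5
  7. max(7,9)=9c; end=58; A:t6 B:t7
  8. 5=5c; end=63; A:t6 B:t7

end_cycle[2] = 18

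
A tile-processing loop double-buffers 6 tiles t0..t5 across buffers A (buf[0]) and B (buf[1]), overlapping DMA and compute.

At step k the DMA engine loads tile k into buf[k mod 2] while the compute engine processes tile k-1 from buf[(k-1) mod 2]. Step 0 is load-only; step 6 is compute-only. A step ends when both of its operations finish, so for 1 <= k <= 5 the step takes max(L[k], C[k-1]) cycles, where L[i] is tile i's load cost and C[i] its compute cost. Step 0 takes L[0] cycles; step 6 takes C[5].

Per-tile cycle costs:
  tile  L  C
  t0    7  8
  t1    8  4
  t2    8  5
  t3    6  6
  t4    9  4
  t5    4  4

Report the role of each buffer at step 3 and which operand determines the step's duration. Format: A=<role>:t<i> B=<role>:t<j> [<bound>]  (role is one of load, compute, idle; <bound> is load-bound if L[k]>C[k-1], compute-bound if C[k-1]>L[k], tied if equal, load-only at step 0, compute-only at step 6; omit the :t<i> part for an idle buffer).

[0] DMA t0→A (7c) ∥ CU idle ⇒ 7c, clock 7
[1] DMA t1→B (8c) ∥ CU A:t0 (8c) ⇒ 8c, clock 15
[2] DMA t2→A (8c) ∥ CU B:t1 (4c) ⇒ 8c, clock 23
[3] DMA t3→B (6c) ∥ CU A:t2 (5c) ⇒ 6c, clock 29
[4] DMA t4→A (9c) ∥ CU B:t3 (6c) ⇒ 9c, clock 38
[5] DMA t5→B (4c) ∥ CU A:t4 (4c) ⇒ 4c, clock 42
[6] DMA idle ∥ CU B:t5 (4c) ⇒ 4c, clock 46

step 3: A=compute:t2 B=load:t3 [load-bound]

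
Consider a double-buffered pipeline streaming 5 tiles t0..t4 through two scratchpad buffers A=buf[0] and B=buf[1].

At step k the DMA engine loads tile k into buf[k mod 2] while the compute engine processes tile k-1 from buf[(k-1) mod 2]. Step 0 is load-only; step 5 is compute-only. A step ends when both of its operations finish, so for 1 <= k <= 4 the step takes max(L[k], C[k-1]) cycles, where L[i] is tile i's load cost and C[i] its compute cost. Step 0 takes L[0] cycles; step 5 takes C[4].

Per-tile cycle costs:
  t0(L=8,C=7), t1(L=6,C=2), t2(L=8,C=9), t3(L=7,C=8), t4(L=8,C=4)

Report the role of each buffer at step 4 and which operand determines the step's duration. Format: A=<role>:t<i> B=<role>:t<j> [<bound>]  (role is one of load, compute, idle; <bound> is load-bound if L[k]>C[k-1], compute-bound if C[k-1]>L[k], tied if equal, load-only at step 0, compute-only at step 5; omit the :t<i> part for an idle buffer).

step 0: L[0]=8 → dur=8, Σ=8 | A=load:t0 B=idle [load-only]
step 1: L[1]=6 C[0]=7 → dur=7, Σ=15 | A=compute:t0 B=load:t1 [compute-bound]
step 2: L[2]=8 C[1]=2 → dur=8, Σ=23 | A=load:t2 B=compute:t1 [load-bound]
step 3: L[3]=7 C[2]=9 → dur=9, Σ=32 | A=compute:t2 B=load:t3 [compute-bound]
step 4: L[4]=8 C[3]=8 → dur=8, Σ=40 | A=load:t4 B=compute:t3 [tied]
step 5: C[4]=4 → dur=4, Σ=44 | A=compute:t4 B=idle [compute-only]

step 4: A=load:t4 B=compute:t3 [tied]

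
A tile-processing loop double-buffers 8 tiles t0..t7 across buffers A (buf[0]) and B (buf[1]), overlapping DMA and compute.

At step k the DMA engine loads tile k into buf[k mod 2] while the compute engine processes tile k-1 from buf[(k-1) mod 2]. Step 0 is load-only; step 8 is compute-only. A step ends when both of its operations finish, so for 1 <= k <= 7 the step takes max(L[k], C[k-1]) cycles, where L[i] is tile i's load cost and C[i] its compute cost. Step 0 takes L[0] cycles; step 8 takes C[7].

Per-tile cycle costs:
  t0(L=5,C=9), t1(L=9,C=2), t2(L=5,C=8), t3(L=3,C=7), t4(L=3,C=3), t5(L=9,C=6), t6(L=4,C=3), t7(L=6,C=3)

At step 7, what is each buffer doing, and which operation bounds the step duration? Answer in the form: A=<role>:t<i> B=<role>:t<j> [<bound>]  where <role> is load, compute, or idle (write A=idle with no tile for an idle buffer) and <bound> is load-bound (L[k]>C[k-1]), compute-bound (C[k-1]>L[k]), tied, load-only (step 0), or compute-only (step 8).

step 7: A=compute:t6 B=load:t7 [load-bound]

[0] DMA t0→A (5c) ∥ CU idle ⇒ 5c, clock 5
[1] DMA t1→B (9c) ∥ CU A:t0 (9c) ⇒ 9c, clock 14
[2] DMA t2→A (5c) ∥ CU B:t1 (2c) ⇒ 5c, clock 19
[3] DMA t3→B (3c) ∥ CU A:t2 (8c) ⇒ 8c, clock 27
[4] DMA t4→A (3c) ∥ CU B:t3 (7c) ⇒ 7c, clock 34
[5] DMA t5→B (9c) ∥ CU A:t4 (3c) ⇒ 9c, clock 43
[6] DMA t6→A (4c) ∥ CU B:t5 (6c) ⇒ 6c, clock 49
[7] DMA t7→B (6c) ∥ CU A:t6 (3c) ⇒ 6c, clock 55
[8] DMA idle ∥ CU B:t7 (3c) ⇒ 3c, clock 58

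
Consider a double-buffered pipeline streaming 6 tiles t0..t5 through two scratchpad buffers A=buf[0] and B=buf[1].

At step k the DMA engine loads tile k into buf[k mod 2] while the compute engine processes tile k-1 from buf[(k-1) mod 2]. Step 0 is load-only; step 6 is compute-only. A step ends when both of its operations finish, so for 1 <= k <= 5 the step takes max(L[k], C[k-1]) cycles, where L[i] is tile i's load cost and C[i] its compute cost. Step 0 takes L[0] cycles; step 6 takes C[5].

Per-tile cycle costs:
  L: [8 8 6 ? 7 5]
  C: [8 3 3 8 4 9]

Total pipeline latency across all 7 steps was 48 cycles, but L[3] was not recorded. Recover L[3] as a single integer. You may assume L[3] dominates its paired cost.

step 0 = dur = L[0]=8 = 8
step 1 = dur = max(L[1]=8, C[0]=8) = 8
step 2 = dur = max(L[2]=6, C[1]=3) = 6
step 3 = dur = max(L[3]=?, C[2]=3) = L[3]  (unknown; binding)
step 4 = dur = max(L[4]=7, C[3]=8) = 8
step 5 = dur = max(L[5]=5, C[4]=4) = 5
step 6 = dur = C[5]=9 = 9
sum of known step durations = 44
dur[3] = total - known = 48 - 44 = 4
L[3] is the binding max in step 3, so L[3] = dur[3] = 4

L[3] = 4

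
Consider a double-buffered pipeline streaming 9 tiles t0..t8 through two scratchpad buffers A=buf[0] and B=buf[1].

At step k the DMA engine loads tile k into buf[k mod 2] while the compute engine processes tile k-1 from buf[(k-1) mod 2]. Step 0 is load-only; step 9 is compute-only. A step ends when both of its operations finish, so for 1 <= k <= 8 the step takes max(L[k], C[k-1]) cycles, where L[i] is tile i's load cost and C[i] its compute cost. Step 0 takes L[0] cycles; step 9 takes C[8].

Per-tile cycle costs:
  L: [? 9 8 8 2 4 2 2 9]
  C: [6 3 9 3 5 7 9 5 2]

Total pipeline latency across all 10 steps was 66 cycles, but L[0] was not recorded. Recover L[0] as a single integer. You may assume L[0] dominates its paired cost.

step 0: dur = L[0]=? = L[0]  (unknown; binding)
step 1: dur = max(L[1]=9, C[0]=6) = 9
step 2: dur = max(L[2]=8, C[1]=3) = 8
step 3: dur = max(L[3]=8, C[2]=9) = 9
step 4: dur = max(L[4]=2, C[3]=3) = 3
step 5: dur = max(L[5]=4, C[4]=5) = 5
step 6: dur = max(L[6]=2, C[5]=7) = 7
step 7: dur = max(L[7]=2, C[6]=9) = 9
step 8: dur = max(L[8]=9, C[7]=5) = 9
step 9: dur = C[8]=2 = 2
sum of known step durations = 61
dur[0] = total - known = 66 - 61 = 5
L[0] is the binding max in step 0, so L[0] = dur[0] = 5

L[0] = 5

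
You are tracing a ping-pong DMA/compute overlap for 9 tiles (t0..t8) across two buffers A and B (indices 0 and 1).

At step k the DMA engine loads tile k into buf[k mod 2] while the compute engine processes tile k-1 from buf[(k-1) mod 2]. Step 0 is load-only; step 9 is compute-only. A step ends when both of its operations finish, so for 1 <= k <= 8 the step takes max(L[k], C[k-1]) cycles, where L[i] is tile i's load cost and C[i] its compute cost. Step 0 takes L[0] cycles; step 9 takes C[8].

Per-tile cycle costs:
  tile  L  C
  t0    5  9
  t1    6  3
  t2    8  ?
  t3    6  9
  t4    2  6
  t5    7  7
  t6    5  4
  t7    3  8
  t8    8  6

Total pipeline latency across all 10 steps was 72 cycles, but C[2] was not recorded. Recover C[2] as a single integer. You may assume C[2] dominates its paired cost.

step 0 → dur = L[0]=5 = 5
step 1 → dur = max(L[1]=6, C[0]=9) = 9
step 2 → dur = max(L[2]=8, C[1]=3) = 8
step 3 → dur = max(L[3]=6, C[2]=?) = C[2]  (unknown; binding)
step 4 → dur = max(L[4]=2, C[3]=9) = 9
step 5 → dur = max(L[5]=7, C[4]=6) = 7
step 6 → dur = max(L[6]=5, C[5]=7) = 7
step 7 → dur = max(L[7]=3, C[6]=4) = 4
step 8 → dur = max(L[8]=8, C[7]=8) = 8
step 9 → dur = C[8]=6 = 6
sum of known step durations = 63
dur[3] = total - known = 72 - 63 = 9
C[2] is the binding max in step 3, so C[2] = dur[3] = 9

C[2] = 9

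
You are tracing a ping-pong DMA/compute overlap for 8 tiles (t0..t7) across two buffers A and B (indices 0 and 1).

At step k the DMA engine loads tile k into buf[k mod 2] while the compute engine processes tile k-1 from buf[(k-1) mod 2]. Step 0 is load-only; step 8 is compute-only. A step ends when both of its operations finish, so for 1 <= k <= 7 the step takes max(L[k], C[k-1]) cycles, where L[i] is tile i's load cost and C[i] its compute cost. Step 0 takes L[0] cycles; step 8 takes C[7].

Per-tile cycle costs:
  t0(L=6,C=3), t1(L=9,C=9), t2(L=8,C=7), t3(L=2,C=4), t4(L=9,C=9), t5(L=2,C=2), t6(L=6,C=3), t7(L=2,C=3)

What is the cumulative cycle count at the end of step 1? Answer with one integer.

  0. 6=6c; end=6; A:t0 B:-
  1. max(9,3)=9c; end=15; A:t0 B:t1
  2. max(8,9)=9c; end=24; A:t2 B:t1
  3. max(2,7)=7c; end=31; A:t2 B:t3
  4. max(9,4)=9c; end=40; A:t4 B:t3
  5. max(2,9)=9c; end=49; A:t4 B:t5
  6. max(6,2)=6c; end=55; A:t6 B:t5
  7. max(2,3)=3c; end=58; A:t6 B:t7
  8. 3=3c; end=61; A:t6 B:t7

end_cycle[1] = 15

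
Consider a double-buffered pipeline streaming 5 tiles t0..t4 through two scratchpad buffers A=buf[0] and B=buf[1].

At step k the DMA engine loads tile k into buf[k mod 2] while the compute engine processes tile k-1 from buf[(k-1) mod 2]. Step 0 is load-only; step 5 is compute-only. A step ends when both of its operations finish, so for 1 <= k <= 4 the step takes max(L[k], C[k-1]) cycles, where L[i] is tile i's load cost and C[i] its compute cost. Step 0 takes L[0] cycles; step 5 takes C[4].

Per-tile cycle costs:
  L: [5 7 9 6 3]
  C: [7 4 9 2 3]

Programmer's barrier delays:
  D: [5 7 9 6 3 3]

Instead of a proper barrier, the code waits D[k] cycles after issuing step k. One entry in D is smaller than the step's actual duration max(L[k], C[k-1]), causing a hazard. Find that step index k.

step 0: need L[0]=5 = 5; D[0]=5 ok
step 1: need max(L[1]=7,C[0]=7) = 7; D[1]=7 ok
step 2: need max(L[2]=9,C[1]=4) = 9; D[2]=9 ok
step 3: need max(L[3]=6,C[2]=9) = 9; D[3]=6 SHORT
step 4: need max(L[4]=3,C[3]=2) = 3; D[4]=3 ok
step 5: need C[4]=3 = 3; D[5]=3 ok

hazard at step 3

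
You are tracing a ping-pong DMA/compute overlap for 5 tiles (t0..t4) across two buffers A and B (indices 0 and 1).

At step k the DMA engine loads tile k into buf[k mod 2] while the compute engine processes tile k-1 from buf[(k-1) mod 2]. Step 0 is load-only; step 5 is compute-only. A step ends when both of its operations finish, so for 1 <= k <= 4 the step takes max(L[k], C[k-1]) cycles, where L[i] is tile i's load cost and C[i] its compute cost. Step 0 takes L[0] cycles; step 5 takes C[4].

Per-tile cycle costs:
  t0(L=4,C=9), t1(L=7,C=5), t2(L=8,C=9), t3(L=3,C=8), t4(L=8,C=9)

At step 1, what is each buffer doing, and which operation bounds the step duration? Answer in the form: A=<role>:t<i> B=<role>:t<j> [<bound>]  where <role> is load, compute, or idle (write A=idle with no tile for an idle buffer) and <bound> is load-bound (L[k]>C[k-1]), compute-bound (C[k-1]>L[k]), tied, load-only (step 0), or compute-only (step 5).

[0] DMA t0→A (4c) ∥ CU idle ⇒ 4c, clock 4
[1] DMA t1→B (7c) ∥ CU A:t0 (9c) ⇒ 9c, clock 13
[2] DMA t2→A (8c) ∥ CU B:t1 (5c) ⇒ 8c, clock 21
[3] DMA t3→B (3c) ∥ CU A:t2 (9c) ⇒ 9c, clock 30
[4] DMA t4→A (8c) ∥ CU B:t3 (8c) ⇒ 8c, clock 38
[5] DMA idle ∥ CU A:t4 (9c) ⇒ 9c, clock 47

step 1: A=compute:t0 B=load:t1 [compute-bound]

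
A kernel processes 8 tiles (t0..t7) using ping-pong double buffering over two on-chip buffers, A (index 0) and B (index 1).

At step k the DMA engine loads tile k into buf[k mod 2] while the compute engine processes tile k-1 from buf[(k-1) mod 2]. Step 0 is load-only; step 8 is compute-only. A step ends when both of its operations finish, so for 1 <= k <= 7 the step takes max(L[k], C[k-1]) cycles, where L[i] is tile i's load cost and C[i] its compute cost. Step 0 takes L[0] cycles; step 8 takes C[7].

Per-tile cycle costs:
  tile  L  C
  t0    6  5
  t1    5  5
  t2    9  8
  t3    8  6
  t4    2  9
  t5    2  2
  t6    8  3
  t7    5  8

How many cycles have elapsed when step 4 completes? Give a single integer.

end_cycle[4] = 34

step 0: L[0]=6 → dur=6, Σ=6 | A=load:t0 B=idle [load-only]
step 1: L[1]=5 C[0]=5 → dur=5, Σ=11 | A=compute:t0 B=load:t1 [tied]
step 2: L[2]=9 C[1]=5 → dur=9, Σ=20 | A=load:t2 B=compute:t1 [load-bound]
step 3: L[3]=8 C[2]=8 → dur=8, Σ=28 | A=compute:t2 B=load:t3 [tied]
step 4: L[4]=2 C[3]=6 → dur=6, Σ=34 | A=load:t4 B=compute:t3 [compute-bound]
step 5: L[5]=2 C[4]=9 → dur=9, Σ=43 | A=compute:t4 B=load:t5 [compute-bound]
step 6: L[6]=8 C[5]=2 → dur=8, Σ=51 | A=load:t6 B=compute:t5 [load-bound]
step 7: L[7]=5 C[6]=3 → dur=5, Σ=56 | A=compute:t6 B=load:t7 [load-bound]
step 8: C[7]=8 → dur=8, Σ=64 | A=idle B=compute:t7 [compute-only]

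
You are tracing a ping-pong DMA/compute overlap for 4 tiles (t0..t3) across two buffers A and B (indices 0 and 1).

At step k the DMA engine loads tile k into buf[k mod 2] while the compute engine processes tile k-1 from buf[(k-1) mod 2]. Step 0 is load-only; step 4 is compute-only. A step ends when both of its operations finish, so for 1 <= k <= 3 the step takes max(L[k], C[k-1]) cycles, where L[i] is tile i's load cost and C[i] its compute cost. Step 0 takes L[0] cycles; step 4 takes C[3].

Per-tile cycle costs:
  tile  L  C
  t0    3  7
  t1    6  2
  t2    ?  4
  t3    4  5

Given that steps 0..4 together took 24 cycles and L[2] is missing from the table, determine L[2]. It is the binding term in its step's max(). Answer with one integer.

step 0 = dur = L[0]=3 = 3
step 1 = dur = max(L[1]=6, C[0]=7) = 7
step 2 = dur = max(L[2]=?, C[1]=2) = L[2]  (unknown; binding)
step 3 = dur = max(L[3]=4, C[2]=4) = 4
step 4 = dur = C[3]=5 = 5
sum of known step durations = 19
dur[2] = total - known = 24 - 19 = 5
L[2] is the binding max in step 2, so L[2] = dur[2] = 5

L[2] = 5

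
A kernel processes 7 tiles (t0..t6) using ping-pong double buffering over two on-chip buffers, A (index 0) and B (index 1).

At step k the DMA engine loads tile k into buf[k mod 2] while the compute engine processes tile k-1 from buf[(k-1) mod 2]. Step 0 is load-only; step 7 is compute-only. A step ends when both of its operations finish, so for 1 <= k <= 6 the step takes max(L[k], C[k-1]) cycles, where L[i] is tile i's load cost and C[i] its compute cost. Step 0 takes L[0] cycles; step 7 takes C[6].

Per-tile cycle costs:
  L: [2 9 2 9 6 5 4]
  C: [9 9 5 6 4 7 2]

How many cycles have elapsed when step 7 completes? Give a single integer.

  0. 2=2c; end=2; A:t0 B:-
  1. max(9,9)=9c; end=11; A:t0 B:t1
  2. max(2,9)=9c; end=20; A:t2 B:t1
  3. max(9,5)=9c; end=29; A:t2 B:t3
  4. max(6,6)=6c; end=35; A:t4 B:t3
  5. max(5,4)=5c; end=40; A:t4 B:t5
  6. max(4,7)=7c; end=47; A:t6 B:t5
  7. 2=2c; end=49; A:t6 B:t5

end_cycle[7] = 49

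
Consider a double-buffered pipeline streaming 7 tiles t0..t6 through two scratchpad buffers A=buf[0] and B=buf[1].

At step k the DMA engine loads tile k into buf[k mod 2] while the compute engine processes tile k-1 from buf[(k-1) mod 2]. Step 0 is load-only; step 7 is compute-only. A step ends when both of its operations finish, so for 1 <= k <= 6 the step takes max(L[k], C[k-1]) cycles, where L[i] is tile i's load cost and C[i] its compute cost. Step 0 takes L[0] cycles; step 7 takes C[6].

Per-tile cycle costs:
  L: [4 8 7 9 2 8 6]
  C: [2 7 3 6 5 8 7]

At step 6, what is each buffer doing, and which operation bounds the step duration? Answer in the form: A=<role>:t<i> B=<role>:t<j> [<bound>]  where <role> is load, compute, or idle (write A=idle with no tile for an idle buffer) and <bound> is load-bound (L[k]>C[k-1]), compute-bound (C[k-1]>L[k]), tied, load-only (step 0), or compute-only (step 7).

step 0: L[0]=4 → dur=4, Σ=4 | A=load:t0 B=idle [load-only]
step 1: L[1]=8 C[0]=2 → dur=8, Σ=12 | A=compute:t0 B=load:t1 [load-bound]
step 2: L[2]=7 C[1]=7 → dur=7, Σ=19 | A=load:t2 B=compute:t1 [tied]
step 3: L[3]=9 C[2]=3 → dur=9, Σ=28 | A=compute:t2 B=load:t3 [load-bound]
step 4: L[4]=2 C[3]=6 → dur=6, Σ=34 | A=load:t4 B=compute:t3 [compute-bound]
step 5: L[5]=8 C[4]=5 → dur=8, Σ=42 | A=compute:t4 B=load:t5 [load-bound]
step 6: L[6]=6 C[5]=8 → dur=8, Σ=50 | A=load:t6 B=compute:t5 [compute-bound]
step 7: C[6]=7 → dur=7, Σ=57 | A=compute:t6 B=idle [compute-only]

step 6: A=load:t6 B=compute:t5 [compute-bound]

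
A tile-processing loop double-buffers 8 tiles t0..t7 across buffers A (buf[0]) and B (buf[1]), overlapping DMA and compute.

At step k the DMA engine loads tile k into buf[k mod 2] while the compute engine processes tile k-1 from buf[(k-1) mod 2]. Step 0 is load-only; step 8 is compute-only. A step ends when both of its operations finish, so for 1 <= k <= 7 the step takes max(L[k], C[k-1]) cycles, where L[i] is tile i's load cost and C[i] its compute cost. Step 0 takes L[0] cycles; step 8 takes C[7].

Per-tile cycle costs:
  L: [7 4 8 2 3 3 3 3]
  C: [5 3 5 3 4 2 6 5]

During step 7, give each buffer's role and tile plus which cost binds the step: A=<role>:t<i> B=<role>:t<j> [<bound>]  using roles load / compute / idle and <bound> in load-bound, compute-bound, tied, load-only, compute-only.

step 0: L[0]=7 → dur=7, Σ=7 | A=load:t0 B=idle [load-only]
step 1: L[1]=4 C[0]=5 → dur=5, Σ=12 | A=compute:t0 B=load:t1 [compute-bound]
step 2: L[2]=8 C[1]=3 → dur=8, Σ=20 | A=load:t2 B=compute:t1 [load-bound]
step 3: L[3]=2 C[2]=5 → dur=5, Σ=25 | A=compute:t2 B=load:t3 [compute-bound]
step 4: L[4]=3 C[3]=3 → dur=3, Σ=28 | A=load:t4 B=compute:t3 [tied]
step 5: L[5]=3 C[4]=4 → dur=4, Σ=32 | A=compute:t4 B=load:t5 [compute-bound]
step 6: L[6]=3 C[5]=2 → dur=3, Σ=35 | A=load:t6 B=compute:t5 [load-bound]
step 7: L[7]=3 C[6]=6 → dur=6, Σ=41 | A=compute:t6 B=load:t7 [compute-bound]
step 8: C[7]=5 → dur=5, Σ=46 | A=idle B=compute:t7 [compute-only]

step 7: A=compute:t6 B=load:t7 [compute-bound]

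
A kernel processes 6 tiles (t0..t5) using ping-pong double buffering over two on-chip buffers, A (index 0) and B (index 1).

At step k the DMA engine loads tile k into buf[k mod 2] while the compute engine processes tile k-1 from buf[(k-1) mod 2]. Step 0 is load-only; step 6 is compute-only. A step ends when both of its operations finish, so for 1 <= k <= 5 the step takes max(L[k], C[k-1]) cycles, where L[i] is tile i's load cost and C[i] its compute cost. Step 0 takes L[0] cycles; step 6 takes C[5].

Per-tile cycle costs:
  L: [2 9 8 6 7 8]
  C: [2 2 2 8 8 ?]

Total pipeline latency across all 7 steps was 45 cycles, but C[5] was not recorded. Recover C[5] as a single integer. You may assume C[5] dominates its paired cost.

C[5] = 4

step 0 → dur = L[0]=2 = 2
step 1 → dur = max(L[1]=9, C[0]=2) = 9
step 2 → dur = max(L[2]=8, C[1]=2) = 8
step 3 → dur = max(L[3]=6, C[2]=2) = 6
step 4 → dur = max(L[4]=7, C[3]=8) = 8
step 5 → dur = max(L[5]=8, C[4]=8) = 8
step 6 → dur = C[5]=? = C[5]  (unknown; binding)
sum of known step durations = 41
dur[6] = total - known = 45 - 41 = 4
C[5] is the binding max in step 6, so C[5] = dur[6] = 4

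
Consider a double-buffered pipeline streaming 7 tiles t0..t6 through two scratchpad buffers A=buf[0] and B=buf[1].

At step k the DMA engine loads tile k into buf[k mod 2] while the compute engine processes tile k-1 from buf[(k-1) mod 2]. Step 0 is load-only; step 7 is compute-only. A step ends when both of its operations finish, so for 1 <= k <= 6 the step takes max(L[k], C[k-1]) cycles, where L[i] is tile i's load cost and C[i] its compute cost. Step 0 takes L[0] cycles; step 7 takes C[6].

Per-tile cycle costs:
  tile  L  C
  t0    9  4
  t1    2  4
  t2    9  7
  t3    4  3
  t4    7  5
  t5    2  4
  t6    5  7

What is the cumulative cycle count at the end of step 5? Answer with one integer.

k=0 load=t0/9c comp=- wait=9 total=9
k=1 load=t1/2c comp=t0/4c wait=4 total=13
k=2 load=t2/9c comp=t1/4c wait=9 total=22
k=3 load=t3/4c comp=t2/7c wait=7 total=29
k=4 load=t4/7c comp=t3/3c wait=7 total=36
k=5 load=t5/2c comp=t4/5c wait=5 total=41
k=6 load=t6/5c comp=t5/4c wait=5 total=46
k=7 load=- comp=t6/7c wait=7 total=53

end_cycle[5] = 41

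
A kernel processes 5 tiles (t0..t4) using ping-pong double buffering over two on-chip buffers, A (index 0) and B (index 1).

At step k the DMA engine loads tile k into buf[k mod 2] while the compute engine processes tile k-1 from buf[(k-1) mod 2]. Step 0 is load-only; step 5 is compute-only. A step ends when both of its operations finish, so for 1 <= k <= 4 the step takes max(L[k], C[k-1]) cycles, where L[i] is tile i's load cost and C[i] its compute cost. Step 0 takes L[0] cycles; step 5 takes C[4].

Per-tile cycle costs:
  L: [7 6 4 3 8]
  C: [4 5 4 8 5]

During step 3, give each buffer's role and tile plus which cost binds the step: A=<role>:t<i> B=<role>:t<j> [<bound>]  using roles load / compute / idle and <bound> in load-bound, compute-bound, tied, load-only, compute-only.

step 0: L[0]=7 → dur=7, Σ=7 | A=load:t0 B=idle [load-only]
step 1: L[1]=6 C[0]=4 → dur=6, Σ=13 | A=compute:t0 B=load:t1 [load-bound]
step 2: L[2]=4 C[1]=5 → dur=5, Σ=18 | A=load:t2 B=compute:t1 [compute-bound]
step 3: L[3]=3 C[2]=4 → dur=4, Σ=22 | A=compute:t2 B=load:t3 [compute-bound]
step 4: L[4]=8 C[3]=8 → dur=8, Σ=30 | A=load:t4 B=compute:t3 [tied]
step 5: C[4]=5 → dur=5, Σ=35 | A=compute:t4 B=idle [compute-only]

step 3: A=compute:t2 B=load:t3 [compute-bound]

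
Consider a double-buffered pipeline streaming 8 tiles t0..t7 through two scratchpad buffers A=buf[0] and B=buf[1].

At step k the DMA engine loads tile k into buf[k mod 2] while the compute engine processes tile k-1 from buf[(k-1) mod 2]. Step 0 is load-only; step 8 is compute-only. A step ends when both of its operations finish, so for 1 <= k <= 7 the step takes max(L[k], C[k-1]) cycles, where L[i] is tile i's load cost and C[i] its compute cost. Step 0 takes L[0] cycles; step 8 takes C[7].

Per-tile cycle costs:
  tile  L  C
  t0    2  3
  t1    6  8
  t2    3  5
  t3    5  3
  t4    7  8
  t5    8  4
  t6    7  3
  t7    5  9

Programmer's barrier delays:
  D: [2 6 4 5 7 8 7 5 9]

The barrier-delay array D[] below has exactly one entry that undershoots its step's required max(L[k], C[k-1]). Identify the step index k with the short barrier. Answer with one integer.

[0] required=L[0]=2=2 vs D=2 ok
[1] required=max(L[1]=6,C[0]=3)=6 vs D=6 ok
[2] required=max(L[2]=3,C[1]=8)=8 vs D=4 SHORT
[3] required=max(L[3]=5,C[2]=5)=5 vs D=5 ok
[4] required=max(L[4]=7,C[3]=3)=7 vs D=7 ok
[5] required=max(L[5]=8,C[4]=8)=8 vs D=8 ok
[6] required=max(L[6]=7,C[5]=4)=7 vs D=7 ok
[7] required=max(L[7]=5,C[6]=3)=5 vs D=5 ok
[8] required=C[7]=9=9 vs D=9 ok

hazard at step 2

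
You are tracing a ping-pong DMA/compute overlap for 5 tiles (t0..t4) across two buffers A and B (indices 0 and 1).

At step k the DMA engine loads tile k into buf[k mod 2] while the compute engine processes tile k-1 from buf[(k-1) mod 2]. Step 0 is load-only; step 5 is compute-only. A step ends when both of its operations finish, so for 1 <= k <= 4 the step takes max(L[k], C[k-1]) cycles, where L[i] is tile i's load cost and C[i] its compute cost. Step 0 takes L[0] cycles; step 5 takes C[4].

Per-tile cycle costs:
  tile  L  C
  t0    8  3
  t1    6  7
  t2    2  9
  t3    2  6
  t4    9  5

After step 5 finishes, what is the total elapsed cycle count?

end_cycle[5] = 44

step 0: L[0]=8 → dur=8, Σ=8 | A=load:t0 B=idle [load-only]
step 1: L[1]=6 C[0]=3 → dur=6, Σ=14 | A=compute:t0 B=load:t1 [load-bound]
step 2: L[2]=2 C[1]=7 → dur=7, Σ=21 | A=load:t2 B=compute:t1 [compute-bound]
step 3: L[3]=2 C[2]=9 → dur=9, Σ=30 | A=compute:t2 B=load:t3 [compute-bound]
step 4: L[4]=9 C[3]=6 → dur=9, Σ=39 | A=load:t4 B=compute:t3 [load-bound]
step 5: C[4]=5 → dur=5, Σ=44 | A=compute:t4 B=idle [compute-only]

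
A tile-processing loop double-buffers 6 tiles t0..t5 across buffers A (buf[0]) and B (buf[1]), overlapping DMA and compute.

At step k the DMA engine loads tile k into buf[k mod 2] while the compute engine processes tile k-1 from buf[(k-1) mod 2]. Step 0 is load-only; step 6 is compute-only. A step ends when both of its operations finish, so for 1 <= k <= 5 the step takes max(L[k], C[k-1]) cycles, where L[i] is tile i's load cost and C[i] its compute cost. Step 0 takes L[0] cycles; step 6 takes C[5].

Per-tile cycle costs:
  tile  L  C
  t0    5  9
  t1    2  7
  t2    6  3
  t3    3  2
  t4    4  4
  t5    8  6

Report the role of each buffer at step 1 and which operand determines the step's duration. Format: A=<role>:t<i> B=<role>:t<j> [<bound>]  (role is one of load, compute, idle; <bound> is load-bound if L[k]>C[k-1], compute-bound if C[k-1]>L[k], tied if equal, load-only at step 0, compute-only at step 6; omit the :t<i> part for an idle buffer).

step 1: A=compute:t0 B=load:t1 [compute-bound]

[0] DMA t0→A (5c) ∥ CU idle ⇒ 5c, clock 5
[1] DMA t1→B (2c) ∥ CU A:t0 (9c) ⇒ 9c, clock 14
[2] DMA t2→A (6c) ∥ CU B:t1 (7c) ⇒ 7c, clock 21
[3] DMA t3→B (3c) ∥ CU A:t2 (3c) ⇒ 3c, clock 24
[4] DMA t4→A (4c) ∥ CU B:t3 (2c) ⇒ 4c, clock 28
[5] DMA t5→B (8c) ∥ CU A:t4 (4c) ⇒ 8c, clock 36
[6] DMA idle ∥ CU B:t5 (6c) ⇒ 6c, clock 42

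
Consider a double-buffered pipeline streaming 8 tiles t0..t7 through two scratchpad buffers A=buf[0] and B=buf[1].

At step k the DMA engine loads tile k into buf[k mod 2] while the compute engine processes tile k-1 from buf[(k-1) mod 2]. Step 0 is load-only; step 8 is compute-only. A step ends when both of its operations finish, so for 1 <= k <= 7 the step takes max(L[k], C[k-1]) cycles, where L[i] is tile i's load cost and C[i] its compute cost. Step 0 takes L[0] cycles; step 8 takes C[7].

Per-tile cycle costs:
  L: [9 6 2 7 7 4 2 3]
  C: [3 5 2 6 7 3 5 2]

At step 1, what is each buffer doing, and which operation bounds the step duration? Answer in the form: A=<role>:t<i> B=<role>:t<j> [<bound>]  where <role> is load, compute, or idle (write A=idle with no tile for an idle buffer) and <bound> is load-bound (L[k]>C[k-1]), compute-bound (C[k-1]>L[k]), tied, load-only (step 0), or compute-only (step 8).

step 1: A=compute:t0 B=load:t1 [load-bound]

  0. 9=9c; end=9; A:t0 B:-
  1. max(6,3)=6c; end=15; A:t0 B:t1
  2. max(2,5)=5c; end=20; A:t2 B:t1
  3. max(7,2)=7c; end=27; A:t2 B:t3
  4. max(7,6)=7c; end=34; A:t4 B:t3
  5. max(4,7)=7c; end=41; A:t4 B:t5
  6. max(2,3)=3c; end=44; A:t6 B:t5
  7. max(3,5)=5c; end=49; A:t6 B:t7
  8. 2=2c; end=51; A:t6 B:t7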